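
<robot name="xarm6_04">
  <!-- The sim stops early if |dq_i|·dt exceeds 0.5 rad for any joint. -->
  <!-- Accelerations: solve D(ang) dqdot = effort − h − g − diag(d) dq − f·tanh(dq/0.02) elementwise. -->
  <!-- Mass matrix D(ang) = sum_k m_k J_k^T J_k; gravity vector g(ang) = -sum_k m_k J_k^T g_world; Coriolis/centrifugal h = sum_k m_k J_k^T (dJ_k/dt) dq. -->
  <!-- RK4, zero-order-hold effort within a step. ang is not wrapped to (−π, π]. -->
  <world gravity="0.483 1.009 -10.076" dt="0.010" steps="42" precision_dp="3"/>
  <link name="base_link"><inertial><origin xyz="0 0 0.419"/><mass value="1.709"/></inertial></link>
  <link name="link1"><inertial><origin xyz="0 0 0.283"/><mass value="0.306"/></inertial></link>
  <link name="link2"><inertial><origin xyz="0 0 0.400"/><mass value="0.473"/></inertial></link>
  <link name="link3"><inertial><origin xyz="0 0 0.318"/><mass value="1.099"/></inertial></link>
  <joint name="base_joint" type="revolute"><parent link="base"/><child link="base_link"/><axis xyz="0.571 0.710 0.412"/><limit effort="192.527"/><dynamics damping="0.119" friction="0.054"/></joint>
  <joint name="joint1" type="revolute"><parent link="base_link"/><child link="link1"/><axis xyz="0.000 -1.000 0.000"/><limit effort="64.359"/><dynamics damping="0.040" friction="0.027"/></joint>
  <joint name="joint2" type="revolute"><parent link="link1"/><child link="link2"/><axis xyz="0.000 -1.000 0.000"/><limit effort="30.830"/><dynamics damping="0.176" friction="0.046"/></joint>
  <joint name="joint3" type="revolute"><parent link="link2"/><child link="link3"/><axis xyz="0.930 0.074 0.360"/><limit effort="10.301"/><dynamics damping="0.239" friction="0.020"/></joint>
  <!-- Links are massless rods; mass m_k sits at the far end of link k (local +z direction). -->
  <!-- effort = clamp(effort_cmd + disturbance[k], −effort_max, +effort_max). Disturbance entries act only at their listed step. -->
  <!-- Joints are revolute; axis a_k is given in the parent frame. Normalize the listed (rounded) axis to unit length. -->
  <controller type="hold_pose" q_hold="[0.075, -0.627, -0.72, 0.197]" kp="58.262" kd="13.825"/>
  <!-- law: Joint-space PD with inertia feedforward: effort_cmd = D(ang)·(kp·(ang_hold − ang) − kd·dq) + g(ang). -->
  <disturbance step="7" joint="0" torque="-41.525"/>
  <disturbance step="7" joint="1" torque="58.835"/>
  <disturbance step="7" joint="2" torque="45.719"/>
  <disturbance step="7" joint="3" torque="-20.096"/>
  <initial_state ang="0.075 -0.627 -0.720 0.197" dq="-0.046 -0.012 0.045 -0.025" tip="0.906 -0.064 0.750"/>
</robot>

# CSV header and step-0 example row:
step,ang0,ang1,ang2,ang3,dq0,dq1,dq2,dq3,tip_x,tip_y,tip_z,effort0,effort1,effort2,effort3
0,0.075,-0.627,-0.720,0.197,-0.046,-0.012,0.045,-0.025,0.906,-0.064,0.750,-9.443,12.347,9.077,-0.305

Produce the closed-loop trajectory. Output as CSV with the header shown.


step,ang0,ang1,ang2,ang3,dq0,dq1,dq2,dq3,tip_x,tip_y,tip_z,effort0,effort1,effort2,effort3
1,0.075,-0.627,-0.720,0.197,-0.035,0.006,0.021,-0.022,0.905,-0.064,0.751,-9.559,12.446,9.152,-0.315
2,0.074,-0.627,-0.720,0.197,-0.028,0.013,0.010,-0.018,0.905,-0.063,0.751,-9.666,12.539,9.219,-0.324
3,0.074,-0.627,-0.719,0.196,-0.023,0.014,0.005,-0.014,0.905,-0.063,0.751,-9.763,12.624,9.279,-0.331
4,0.074,-0.627,-0.719,0.196,-0.018,0.013,0.004,-0.010,0.905,-0.063,0.752,-9.852,12.702,9.332,-0.338
5,0.074,-0.627,-0.719,0.196,-0.015,0.011,0.003,-0.008,0.905,-0.063,0.752,-9.933,12.774,9.381,-0.344
6,0.074,-0.626,-0.719,0.196,-0.011,0.010,0.002,-0.005,0.905,-0.063,0.752,-10.007,12.839,9.425,-0.349
7,0.073,-0.626,-0.719,0.196,-0.009,0.008,0.002,-0.004,0.904,-0.063,0.752,-51.598,64.359,30.830,-10.301
8,0.078,-0.602,-0.745,0.188,0.978,4.827,-5.030,-1.600,0.902,-0.062,0.753,-4.244,5.646,6.455,1.036
9,0.087,-0.559,-0.789,0.173,0.791,3.800,-3.867,-1.327,0.898,-0.059,0.754,-4.845,6.357,6.770,0.878
10,0.094,-0.525,-0.823,0.161,0.633,2.985,-2.976,-1.086,0.894,-0.056,0.756,-5.402,7.012,7.067,0.732
11,0.100,-0.498,-0.850,0.152,0.499,2.328,-2.278,-0.876,0.892,-0.054,0.757,-5.917,7.612,7.344,0.598
12,0.104,-0.478,-0.870,0.144,0.387,1.794,-1.724,-0.694,0.889,-0.052,0.758,-6.391,8.159,7.600,0.477
13,0.108,-0.462,-0.885,0.138,0.293,1.355,-1.278,-0.538,0.887,-0.051,0.759,-6.826,8.658,7.834,0.370
14,0.110,-0.450,-0.895,0.133,0.215,0.992,-0.917,-0.405,0.886,-0.050,0.760,-7.224,9.112,8.048,0.274
15,0.112,-0.442,-0.903,0.129,0.150,0.692,-0.622,-0.292,0.885,-0.050,0.760,-7.587,9.525,8.243,0.191
16,0.113,-0.436,-0.908,0.127,0.095,0.443,-0.381,-0.196,0.884,-0.049,0.761,-7.918,9.901,8.420,0.117
17,0.114,-0.433,-0.911,0.125,0.051,0.237,-0.183,-0.117,0.884,-0.049,0.761,-8.219,10.243,8.581,0.053
18,0.114,-0.432,-0.912,0.125,0.014,0.067,-0.021,-0.050,0.883,-0.049,0.762,-8.493,10.553,8.728,-0.002
19,0.114,-0.431,-0.912,0.124,-0.010,-0.050,0.086,0.000,0.883,-0.049,0.762,-8.748,10.833,8.871,-0.050
20,0.114,-0.432,-0.910,0.124,-0.025,-0.133,0.161,0.036,0.884,-0.049,0.762,-8.985,11.083,9.003,-0.088
21,0.114,-0.434,-0.908,0.125,-0.037,-0.201,0.221,0.065,0.884,-0.049,0.763,-9.201,11.310,9.123,-0.120
22,0.113,-0.436,-0.906,0.126,-0.046,-0.255,0.269,0.088,0.884,-0.049,0.763,-9.398,11.517,9.231,-0.148
23,0.113,-0.439,-0.903,0.127,-0.053,-0.298,0.306,0.107,0.884,-0.049,0.763,-9.575,11.704,9.329,-0.173
24,0.112,-0.442,-0.900,0.128,-0.058,-0.332,0.335,0.121,0.885,-0.049,0.762,-9.735,11.875,9.417,-0.194
25,0.112,-0.446,-0.896,0.129,-0.062,-0.358,0.357,0.133,0.885,-0.050,0.762,-9.880,12.029,9.497,-0.213
26,0.111,-0.449,-0.893,0.131,-0.065,-0.378,0.372,0.141,0.886,-0.050,0.762,-10.010,12.169,9.568,-0.229
27,0.111,-0.453,-0.889,0.132,-0.067,-0.392,0.383,0.148,0.886,-0.050,0.762,-10.126,12.296,9.632,-0.244
28,0.110,-0.457,-0.885,0.133,-0.068,-0.401,0.389,0.152,0.887,-0.051,0.761,-10.230,12.411,9.690,-0.257
29,0.109,-0.461,-0.881,0.135,-0.068,-0.406,0.392,0.155,0.888,-0.051,0.761,-10.323,12.515,9.741,-0.268
30,0.108,-0.465,-0.877,0.137,-0.068,-0.408,0.392,0.156,0.888,-0.051,0.761,-10.406,12.609,9.786,-0.278
31,0.108,-0.469,-0.873,0.138,-0.068,-0.407,0.389,0.156,0.889,-0.051,0.760,-10.479,12.693,9.827,-0.287
32,0.107,-0.473,-0.870,0.140,-0.067,-0.404,0.384,0.156,0.889,-0.052,0.760,-10.545,12.769,9.863,-0.295
33,0.106,-0.477,-0.866,0.141,-0.066,-0.399,0.378,0.154,0.890,-0.052,0.760,-10.602,12.837,9.894,-0.301
34,0.106,-0.481,-0.862,0.143,-0.065,-0.393,0.370,0.152,0.891,-0.052,0.759,-10.652,12.898,9.921,-0.308
35,0.105,-0.485,-0.858,0.144,-0.063,-0.385,0.362,0.150,0.891,-0.053,0.759,-10.696,12.953,9.945,-0.313
36,0.105,-0.489,-0.855,0.146,-0.062,-0.377,0.353,0.147,0.892,-0.053,0.758,-10.734,13.002,9.966,-0.318
37,0.104,-0.493,-0.851,0.147,-0.060,-0.367,0.343,0.144,0.892,-0.053,0.758,-10.767,13.045,9.983,-0.322
38,0.103,-0.496,-0.848,0.149,-0.059,-0.358,0.333,0.140,0.893,-0.054,0.758,-10.795,13.083,9.998,-0.326
39,0.103,-0.500,-0.845,0.150,-0.057,-0.347,0.322,0.137,0.893,-0.054,0.757,-10.819,13.117,10.010,-0.330
40,0.102,-0.503,-0.841,0.151,-0.056,-0.337,0.312,0.133,0.894,-0.054,0.757,-10.839,13.147,10.021,-0.333
41,0.102,-0.507,-0.838,0.153,-0.054,-0.326,0.301,0.129,0.894,-0.054,0.756,-10.856,13.173,10.029,-0.336
42,0.101,-0.510,-0.835,0.154,-0.053,-0.315,0.291,0.125,0.895,-0.055,0.756,,,,


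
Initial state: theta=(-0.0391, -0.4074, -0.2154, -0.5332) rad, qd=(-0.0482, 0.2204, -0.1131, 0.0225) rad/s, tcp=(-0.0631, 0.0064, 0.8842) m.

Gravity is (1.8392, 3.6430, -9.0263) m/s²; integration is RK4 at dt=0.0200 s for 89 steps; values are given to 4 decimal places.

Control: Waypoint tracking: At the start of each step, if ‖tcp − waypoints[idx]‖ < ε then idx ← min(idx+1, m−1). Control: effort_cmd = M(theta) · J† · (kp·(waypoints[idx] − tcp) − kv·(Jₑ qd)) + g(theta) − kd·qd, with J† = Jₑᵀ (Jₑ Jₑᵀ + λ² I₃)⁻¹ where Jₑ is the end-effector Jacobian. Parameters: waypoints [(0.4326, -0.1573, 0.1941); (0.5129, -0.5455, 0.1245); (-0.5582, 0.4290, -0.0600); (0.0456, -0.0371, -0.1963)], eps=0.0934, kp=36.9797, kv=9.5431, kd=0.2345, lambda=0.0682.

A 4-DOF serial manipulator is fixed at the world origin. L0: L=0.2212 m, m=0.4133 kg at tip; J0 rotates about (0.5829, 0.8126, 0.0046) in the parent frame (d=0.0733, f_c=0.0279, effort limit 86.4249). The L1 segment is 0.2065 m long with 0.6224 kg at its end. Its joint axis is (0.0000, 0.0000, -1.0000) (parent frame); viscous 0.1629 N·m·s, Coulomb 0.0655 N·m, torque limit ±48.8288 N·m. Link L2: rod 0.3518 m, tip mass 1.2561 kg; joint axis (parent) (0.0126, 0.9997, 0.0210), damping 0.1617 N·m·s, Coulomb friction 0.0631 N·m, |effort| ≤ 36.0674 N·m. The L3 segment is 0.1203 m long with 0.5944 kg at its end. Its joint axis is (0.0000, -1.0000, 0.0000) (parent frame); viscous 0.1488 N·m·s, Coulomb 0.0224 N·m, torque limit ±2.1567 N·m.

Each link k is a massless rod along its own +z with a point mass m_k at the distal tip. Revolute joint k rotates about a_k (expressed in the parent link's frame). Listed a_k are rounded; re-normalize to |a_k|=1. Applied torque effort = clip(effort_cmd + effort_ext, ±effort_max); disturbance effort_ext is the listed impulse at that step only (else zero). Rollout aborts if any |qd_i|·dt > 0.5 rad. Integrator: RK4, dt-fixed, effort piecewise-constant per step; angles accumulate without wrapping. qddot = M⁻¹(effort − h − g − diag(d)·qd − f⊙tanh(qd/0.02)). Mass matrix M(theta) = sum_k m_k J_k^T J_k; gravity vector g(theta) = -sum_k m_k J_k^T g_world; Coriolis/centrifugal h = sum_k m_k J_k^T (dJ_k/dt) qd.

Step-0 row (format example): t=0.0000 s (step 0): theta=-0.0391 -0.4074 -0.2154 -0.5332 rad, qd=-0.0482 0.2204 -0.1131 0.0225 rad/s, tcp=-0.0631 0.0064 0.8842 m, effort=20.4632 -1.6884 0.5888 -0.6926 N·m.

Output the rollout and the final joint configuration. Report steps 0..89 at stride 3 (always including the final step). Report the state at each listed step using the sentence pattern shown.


t=0.0600 s (step 3): theta=-0.0185 -0.4285 -0.2533 -0.6573 rad, qd=0.7385 0.1216 -1.0062 -2.3888 rad/s, tcp=-0.0509 -0.0062 0.8783 m, effort=11.1830 -1.2196 -0.4793 0.0038 N·m.
t=0.1200 s (step 6): theta=0.0374 -0.4405 -0.3215 -0.8011 rad, qd=1.1284 -0.0893 -1.2685 -2.4161 rad/s, tcp=-0.0246 -0.0411 0.8687 m, effort=6.1008 -0.9416 -0.4258 0.0295 N·m.
t=0.1800 s (step 9): theta=0.1118 -0.4476 -0.3993 -0.9451 rad, qd=1.3439 -0.0523 -1.3138 -2.3833 rad/s, tcp=0.0099 -0.0860 0.8535 m, effort=2.6046 -0.6736 -0.1663 0.0623 N·m.
t=0.2400 s (step 12): theta=0.1953 -0.4525 -0.4746 -1.0858 rad, qd=1.4351 -0.0664 -1.1855 -2.3132 rad/s, tcp=0.0496 -0.1334 0.8321 m, effort=0.0006 -0.3220 0.0784 0.1103 N·m.
t=0.3000 s (step 15): theta=0.2824 -0.4552 -0.5392 -1.2216 rad, qd=1.4624 -0.0151 -0.9571 -2.2204 rad/s, tcp=0.0930 -0.1785 0.8048 m, effort=-2.1485 0.0620 0.2222 0.1699 N·m.
t=0.3600 s (step 18): theta=0.3693 -0.4557 -0.5876 -1.3514 rad, qd=1.4262 -0.0153 -0.6482 -2.1156 rad/s, tcp=0.1385 -0.2186 0.7729 m, effort=-3.9402 0.4405 0.2292 0.2328 N·m.
t=0.4200 s (step 21): theta=0.4531 -0.4550 -0.6164 -1.4745 rad, qd=1.3575 0.0180 -0.3069 -1.9923 rad/s, tcp=0.1850 -0.2524 0.7377 m, effort=-5.4856 0.7514 0.1043 0.2874 N·m.
t=0.4800 s (step 24): theta=0.5317 -0.4530 -0.6242 -1.5898 rad, qd=1.2644 0.0630 0.0422 -1.8546 rad/s, tcp=0.2313 -0.2792 0.7006 m, effort=-6.8204 0.9687 -0.1363 0.3261 N·m.
t=0.5400 s (step 27): theta=0.6048 -0.4461 -0.6125 -1.6967 rad, qd=1.1666 0.1565 0.3534 -1.7060 rad/s, tcp=0.2765 -0.2996 0.6624 m, effort=-8.0248 1.0907 -0.4462 0.3434 N·m.
t=0.6000 s (step 30): theta=0.6710 -0.4357 -0.5816 -1.7944 rad, qd=1.0398 0.1910 0.6752 -1.5468 rad/s, tcp=0.3198 -0.3136 0.6239 m, effort=-9.0278 1.1083 -0.8869 0.3359 N·m.
t=0.6600 s (step 33): theta=0.7292 -0.4245 -0.5318 -1.8825 rad, qd=0.9033 0.1896 0.9783 -1.3835 rad/s, tcp=0.3609 -0.3216 0.5860 m, effort=-9.8810 1.0361 -1.4180 0.3030 N·m.
t=0.7200 s (step 36): theta=0.7793 -0.4143 -0.4649 -1.9608 rad, qd=0.7708 0.1621 1.2434 -1.2216 rad/s, tcp=0.3993 -0.3243 0.5487 m, effort=-10.6464 0.8991 -2.0086 0.2466 N·m.
t=0.7800 s (step 39): theta=0.8218 -0.4063 -0.3836 -2.0298 rad, qd=0.6523 0.1249 1.4559 -1.0679 rad/s, tcp=0.4346 -0.3220 0.5123 m, effort=-11.3868 0.7182 -2.6287 0.1714 N·m.
t=0.8400 s (step 42): theta=0.8578 -0.4008 -0.2913 -2.0899 rad, qd=0.5505 0.0920 1.6098 -0.9290 rad/s, tcp=0.4663 -0.3156 0.4766 m, effort=-12.1320 0.5023 -3.2464 0.0834 N·m.
t=0.9000 s (step 45): theta=0.8880 -0.3961 -0.1916 -2.1422 rad, qd=0.4642 0.1902 1.7051 -0.8085 rad/s, tcp=0.4941 -0.3056 0.4418 m, effort=-12.9646 0.2275 -3.8335 -0.0121 N·m.
t=0.9600 s (step 48): theta=0.9127 -0.3892 -0.0868 -2.1876 rad, qd=0.3661 0.2171 1.7755 -0.7015 rad/s, tcp=0.5173 -0.2928 0.4082 m, effort=-13.5917 -0.0697 -4.3722 -0.1110 N·m.
t=1.0200 s (step 51): theta=0.9321 -0.3854 0.0205 -2.2274 rad, qd=0.2775 0.1617 1.7995 -0.6141 rad/s, tcp=0.5358 -0.2775 0.3766 m, effort=-14.0214 -0.3604 -4.8226 -0.2063 N·m.
t=1.0800 s (step 54): theta=0.9469 -0.3851 0.1273 -2.2628 rad, qd=0.2035 0.1000 1.7769 -0.5448 rad/s, tcp=0.5495 -0.2604 0.3475 m, effort=-14.3006 -0.6422 -5.1752 -0.2948 N·m.
t=1.1400 s (step 57): theta=0.9578 -0.3866 0.2316 -2.2947 rad, qd=0.1397 0.0549 1.7183 -0.4910 rad/s, tcp=0.5586 -0.2424 0.3212 m, effort=-14.4241 -0.9018 -5.4334 -0.3741 N·m.
t=1.2000 s (step 60): theta=0.9650 -0.3881 0.3315 -2.3239 rad, qd=0.0801 0.0412 1.6368 -0.4482 rad/s, tcp=0.5636 -0.2244 0.2980 m, effort=-14.4018 -1.1259 -5.6084 -0.4435 N·m.
t=1.2600 s (step 63): theta=0.9686 -0.3883 0.4263 -2.3506 rad, qd=0.0207 0.0571 1.5424 -0.4121 rad/s, tcp=0.5652 -0.2071 0.2778 m, effort=-14.2502 -1.3015 -5.7143 -0.5027 N·m.
t=1.3200 s (step 66): theta=0.9687 -0.3863 0.5152 -2.3754 rad, qd=-0.0308 0.0703 1.4327 -0.3869 rad/s, tcp=0.5639 -0.1909 0.2608 m, effort=-13.9856 -1.4129 -5.7586 -0.5505 N·m.
t=1.3800 s (step 69): theta=0.9663 -0.3841 0.5969 -2.3988 rad, qd=-0.0610 0.0470 1.3019 -0.3709 rad/s, tcp=0.5604 -0.1761 0.2467 m, effort=-13.6406 -1.4563 -5.7448 -0.5885 N·m.
t=1.4400 s (step 72): theta=0.9614 -0.3799 0.6716 -2.4204 rad, qd=-0.1071 0.1072 1.1930 -0.3405 rad/s, tcp=0.5555 -0.1631 0.2351 m, effort=-13.3376 -1.4920 -5.7181 -0.6221 N·m.
t=1.5000 s (step 75): theta=0.9534 -0.3712 0.7401 -2.4401 rad, qd=-0.1590 0.1917 1.0951 -0.3106 rad/s, tcp=0.5494 -0.1520 0.2257 m, effort=-13.0232 -1.4884 -5.6803 -0.6484 N·m.
t=1.5600 s (step 78): theta=0.9424 -0.3572 0.8030 -2.4580 rad, qd=-0.2089 0.2772 1.0025 -0.2796 rad/s, tcp=0.5426 -0.1429 0.2181 m, effort=-12.7047 -1.4408 -5.6358 -0.6690 N·m.
t=1.6200 s (step 81): theta=0.9286 -0.3381 0.8605 -2.4739 rad, qd=-0.2532 0.3577 0.9143 -0.2474 rad/s, tcp=0.5353 -0.1358 0.2121 m, effort=-12.3984 -1.3564 -5.5887 -0.6850 N·m.
t=1.6800 s (step 84): theta=0.9123 -0.3144 0.9128 -2.4879 rad, qd=-0.2893 0.4287 0.8303 -0.2144 rad/s, tcp=0.5278 -0.1306 0.2074 m, effort=-12.1150 -1.2442 -5.5408 -0.6969 N·m.
t=1.7400 s (step 87): theta=0.8941 -0.2869 0.9602 -2.4998 rad, qd=-0.3152 0.4865 0.7499 -0.1815 rad/s, tcp=0.5201 -0.1271 0.2038 m, effort=-2.6289 5.9179 -9.7364 -0.9955 N·m.
t=1.7800 s (step 89): theta=0.8878 -0.2407 0.9678 -2.5164 rad, qd=-0.0029 1.7339 -0.3101 -0.4998 rad/s, tcp=0.5178 -0.1355 0.1997 m.
final theta (rad): 0.8878 -0.2407 0.9678 -2.5164


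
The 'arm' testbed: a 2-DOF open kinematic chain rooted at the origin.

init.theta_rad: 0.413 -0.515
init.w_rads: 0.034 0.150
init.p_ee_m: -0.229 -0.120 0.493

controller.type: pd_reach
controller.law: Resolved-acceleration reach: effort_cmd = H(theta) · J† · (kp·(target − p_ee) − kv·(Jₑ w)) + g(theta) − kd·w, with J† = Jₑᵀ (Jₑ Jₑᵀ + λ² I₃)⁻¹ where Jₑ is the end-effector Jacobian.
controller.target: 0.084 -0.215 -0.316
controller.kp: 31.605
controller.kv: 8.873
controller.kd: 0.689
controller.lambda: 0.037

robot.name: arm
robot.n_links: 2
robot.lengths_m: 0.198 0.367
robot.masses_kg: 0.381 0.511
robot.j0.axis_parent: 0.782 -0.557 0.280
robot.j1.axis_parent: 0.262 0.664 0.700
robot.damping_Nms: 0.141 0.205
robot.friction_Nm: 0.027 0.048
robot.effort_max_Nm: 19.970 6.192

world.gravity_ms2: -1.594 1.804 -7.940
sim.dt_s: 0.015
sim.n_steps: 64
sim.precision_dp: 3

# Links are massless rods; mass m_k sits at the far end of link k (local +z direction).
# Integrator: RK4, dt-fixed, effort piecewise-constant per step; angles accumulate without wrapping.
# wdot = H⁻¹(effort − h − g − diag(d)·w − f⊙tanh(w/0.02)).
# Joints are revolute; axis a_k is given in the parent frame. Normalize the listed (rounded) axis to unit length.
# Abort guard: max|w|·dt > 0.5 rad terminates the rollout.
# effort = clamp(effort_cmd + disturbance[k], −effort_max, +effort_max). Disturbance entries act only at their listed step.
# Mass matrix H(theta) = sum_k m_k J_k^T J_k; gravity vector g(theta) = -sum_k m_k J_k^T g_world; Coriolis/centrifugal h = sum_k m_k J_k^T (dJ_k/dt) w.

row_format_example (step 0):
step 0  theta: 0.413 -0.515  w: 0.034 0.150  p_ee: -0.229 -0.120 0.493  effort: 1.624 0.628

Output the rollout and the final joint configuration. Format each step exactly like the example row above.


step 1  theta: 0.415 -0.513  w: 0.250 0.066  p_ee: -0.229 -0.121 0.492  effort: 1.154 0.695
step 2  theta: 0.420 -0.513  w: 0.422 0.029  p_ee: -0.230 -0.123 0.491  effort: 0.781 0.718
step 3  theta: 0.428 -0.512  w: 0.558 0.017  p_ee: -0.232 -0.127 0.490  effort: 0.483 0.720
step 4  theta: 0.437 -0.512  w: 0.668 0.017  p_ee: -0.234 -0.131 0.488  effort: 0.243 0.712
step 5  theta: 0.447 -0.512  w: 0.758 0.019  p_ee: -0.237 -0.136 0.485  effort: 0.047 0.704
step 6  theta: 0.459 -0.512  w: 0.832 0.021  p_ee: -0.239 -0.141 0.482  effort: -0.113 0.697
step 7  theta: 0.472 -0.511  w: 0.894 0.024  p_ee: -0.242 -0.147 0.479  effort: -0.246 0.691
step 8  theta: 0.486 -0.511  w: 0.945 0.026  p_ee: -0.245 -0.153 0.476  effort: -0.358 0.686
step 9  theta: 0.501 -0.510  w: 0.990 0.029  p_ee: -0.248 -0.159 0.472  effort: -0.454 0.681
step 10  theta: 0.516 -0.510  w: 1.028 0.031  p_ee: -0.251 -0.166 0.468  effort: -0.537 0.677
step 11  theta: 0.531 -0.509  w: 1.062 0.034  p_ee: -0.255 -0.173 0.464  effort: -0.610 0.674
step 12  theta: 0.548 -0.509  w: 1.092 0.036  p_ee: -0.258 -0.180 0.459  effort: -0.675 0.671
step 13  theta: 0.564 -0.508  w: 1.119 0.039  p_ee: -0.261 -0.187 0.454  effort: -0.734 0.668
step 14  theta: 0.581 -0.508  w: 1.144 0.041  p_ee: -0.264 -0.195 0.449  effort: -0.789 0.665
step 15  theta: 0.598 -0.507  w: 1.167 0.044  p_ee: -0.268 -0.202 0.444  effort: -0.840 0.662
step 16  theta: 0.616 -0.506  w: 1.189 0.046  p_ee: -0.271 -0.210 0.439  effort: -0.889 0.660
step 17  theta: 0.634 -0.506  w: 1.210 0.049  p_ee: -0.274 -0.217 0.433  effort: -0.935 0.657
step 18  theta: 0.652 -0.505  w: 1.229 0.052  p_ee: -0.277 -0.225 0.427  effort: -0.980 0.655
step 19  theta: 0.671 -0.504  w: 1.248 0.054  p_ee: -0.280 -0.233 0.421  effort: -1.024 0.653
step 20  theta: 0.690 -0.503  w: 1.266 0.057  p_ee: -0.283 -0.241 0.415  effort: -1.067 0.650
step 21  theta: 0.709 -0.503  w: 1.283 0.060  p_ee: -0.286 -0.248 0.408  effort: -1.109 0.648
step 22  theta: 0.728 -0.502  w: 1.300 0.063  p_ee: -0.289 -0.256 0.401  effort: -1.150 0.646
step 23  theta: 0.748 -0.501  w: 1.316 0.065  p_ee: -0.292 -0.264 0.394  effort: -1.192 0.644
step 24  theta: 0.768 -0.500  w: 1.332 0.068  p_ee: -0.294 -0.272 0.387  effort: -1.233 0.641
step 25  theta: 0.788 -0.499  w: 1.347 0.071  p_ee: -0.297 -0.280 0.379  effort: -1.274 0.639
step 26  theta: 0.808 -0.498  w: 1.362 0.074  p_ee: -0.299 -0.288 0.371  effort: -1.314 0.637
step 27  theta: 0.829 -0.496  w: 1.377 0.077  p_ee: -0.302 -0.296 0.363  effort: -1.355 0.635
step 28  theta: 0.849 -0.495  w: 1.391 0.079  p_ee: -0.304 -0.303 0.355  effort: -1.395 0.633
step 29  theta: 0.870 -0.494  w: 1.405 0.082  p_ee: -0.306 -0.311 0.347  effort: -1.435 0.630
step 30  theta: 0.892 -0.493  w: 1.418 0.085  p_ee: -0.308 -0.319 0.338  effort: -1.475 0.628
step 31  theta: 0.913 -0.491  w: 1.430 0.088  p_ee: -0.310 -0.326 0.329  effort: -1.515 0.626
step 32  theta: 0.934 -0.490  w: 1.443 0.091  p_ee: -0.311 -0.334 0.320  effort: -1.554 0.624
step 33  theta: 0.956 -0.489  w: 1.454 0.093  p_ee: -0.313 -0.341 0.310  effort: -1.593 0.622
step 34  theta: 0.978 -0.487  w: 1.465 0.096  p_ee: -0.314 -0.349 0.300  effort: -1.632 0.620
step 35  theta: 1.000 -0.486  w: 1.476 0.099  p_ee: -0.315 -0.356 0.291  effort: -1.670 0.618
step 36  theta: 1.022 -0.484  w: 1.486 0.101  p_ee: -0.316 -0.363 0.281  effort: -1.708 0.617
step 37  theta: 1.045 -0.483  w: 1.495 0.104  p_ee: -0.317 -0.370 0.270  effort: -1.746 0.615
step 38  theta: 1.067 -0.481  w: 1.504 0.106  p_ee: -0.318 -0.377 0.260  effort: -1.783 0.613
step 39  theta: 1.090 -0.480  w: 1.512 0.108  p_ee: -0.318 -0.384 0.249  effort: -1.819 0.612
step 40  theta: 1.113 -0.478  w: 1.519 0.111  p_ee: -0.319 -0.391 0.238  effort: -1.855 0.610
step 41  theta: 1.135 -0.476  w: 1.525 0.113  p_ee: -0.319 -0.397 0.227  effort: -1.890 0.609
step 42  theta: 1.158 -0.475  w: 1.531 0.115  p_ee: -0.319 -0.403 0.216  effort: -1.924 0.607
step 43  theta: 1.181 -0.473  w: 1.536 0.117  p_ee: -0.318 -0.410 0.205  effort: -1.957 0.606
step 44  theta: 1.204 -0.471  w: 1.541 0.119  p_ee: -0.318 -0.416 0.194  effort: -1.990 0.605
step 45  theta: 1.227 -0.469  w: 1.544 0.121  p_ee: -0.317 -0.421 0.182  effort: -2.022 0.604
step 46  theta: 1.251 -0.467  w: 1.547 0.122  p_ee: -0.316 -0.427 0.170  effort: -2.053 0.603
step 47  theta: 1.274 -0.466  w: 1.549 0.124  p_ee: -0.315 -0.432 0.158  effort: -2.082 0.602
step 48  theta: 1.297 -0.464  w: 1.550 0.126  p_ee: -0.314 -0.437 0.147  effort: -2.111 0.601
step 49  theta: 1.320 -0.462  w: 1.551 0.127  p_ee: -0.313 -0.442 0.135  effort: -2.139 0.601
step 50  theta: 1.344 -0.460  w: 1.550 0.128  p_ee: -0.311 -0.447 0.123  effort: -2.165 0.600
step 51  theta: 1.367 -0.458  w: 1.549 0.129  p_ee: -0.309 -0.451 0.111  effort: -2.191 0.600
step 52  theta: 1.390 -0.456  w: 1.547 0.131  p_ee: -0.307 -0.456 0.098  effort: -2.215 0.599
step 53  theta: 1.413 -0.454  w: 1.544 0.131  p_ee: -0.305 -0.460 0.086  effort: -2.238 0.599
step 54  theta: 1.436 -0.452  w: 1.540 0.132  p_ee: -0.303 -0.463 0.074  effort: -2.259 0.599
step 55  theta: 1.459 -0.450  w: 1.535 0.133  p_ee: -0.300 -0.467 0.062  effort: -2.280 0.599
step 56  theta: 1.482 -0.448  w: 1.530 0.134  p_ee: -0.298 -0.470 0.050  effort: -2.299 0.599
step 57  theta: 1.505 -0.446  w: 1.524 0.134  p_ee: -0.295 -0.473 0.038  effort: -2.316 0.599
step 58  theta: 1.528 -0.444  w: 1.516 0.134  p_ee: -0.292 -0.476 0.026  effort: -2.333 0.600
step 59  theta: 1.551 -0.442  w: 1.509 0.135  p_ee: -0.288 -0.478 0.014  effort: -2.348 0.600
step 60  theta: 1.573 -0.440  w: 1.500 0.135  p_ee: -0.285 -0.480 0.002  effort: -2.361 0.601
step 61  theta: 1.596 -0.438  w: 1.491 0.135  p_ee: -0.282 -0.483 -0.010  effort: -2.373 0.601
step 62  theta: 1.618 -0.436  w: 1.481 0.135  p_ee: -0.278 -0.484 -0.022  effort: -2.384 0.602
step 63  theta: 1.640 -0.434  w: 1.470 0.135  p_ee: -0.274 -0.486 -0.034  effort: -2.393 0.603
step 64  theta: 1.662 -0.432  w: 1.458 0.135  p_ee: -0.270 -0.487 -0.045
final theta (rad): 1.662 -0.432


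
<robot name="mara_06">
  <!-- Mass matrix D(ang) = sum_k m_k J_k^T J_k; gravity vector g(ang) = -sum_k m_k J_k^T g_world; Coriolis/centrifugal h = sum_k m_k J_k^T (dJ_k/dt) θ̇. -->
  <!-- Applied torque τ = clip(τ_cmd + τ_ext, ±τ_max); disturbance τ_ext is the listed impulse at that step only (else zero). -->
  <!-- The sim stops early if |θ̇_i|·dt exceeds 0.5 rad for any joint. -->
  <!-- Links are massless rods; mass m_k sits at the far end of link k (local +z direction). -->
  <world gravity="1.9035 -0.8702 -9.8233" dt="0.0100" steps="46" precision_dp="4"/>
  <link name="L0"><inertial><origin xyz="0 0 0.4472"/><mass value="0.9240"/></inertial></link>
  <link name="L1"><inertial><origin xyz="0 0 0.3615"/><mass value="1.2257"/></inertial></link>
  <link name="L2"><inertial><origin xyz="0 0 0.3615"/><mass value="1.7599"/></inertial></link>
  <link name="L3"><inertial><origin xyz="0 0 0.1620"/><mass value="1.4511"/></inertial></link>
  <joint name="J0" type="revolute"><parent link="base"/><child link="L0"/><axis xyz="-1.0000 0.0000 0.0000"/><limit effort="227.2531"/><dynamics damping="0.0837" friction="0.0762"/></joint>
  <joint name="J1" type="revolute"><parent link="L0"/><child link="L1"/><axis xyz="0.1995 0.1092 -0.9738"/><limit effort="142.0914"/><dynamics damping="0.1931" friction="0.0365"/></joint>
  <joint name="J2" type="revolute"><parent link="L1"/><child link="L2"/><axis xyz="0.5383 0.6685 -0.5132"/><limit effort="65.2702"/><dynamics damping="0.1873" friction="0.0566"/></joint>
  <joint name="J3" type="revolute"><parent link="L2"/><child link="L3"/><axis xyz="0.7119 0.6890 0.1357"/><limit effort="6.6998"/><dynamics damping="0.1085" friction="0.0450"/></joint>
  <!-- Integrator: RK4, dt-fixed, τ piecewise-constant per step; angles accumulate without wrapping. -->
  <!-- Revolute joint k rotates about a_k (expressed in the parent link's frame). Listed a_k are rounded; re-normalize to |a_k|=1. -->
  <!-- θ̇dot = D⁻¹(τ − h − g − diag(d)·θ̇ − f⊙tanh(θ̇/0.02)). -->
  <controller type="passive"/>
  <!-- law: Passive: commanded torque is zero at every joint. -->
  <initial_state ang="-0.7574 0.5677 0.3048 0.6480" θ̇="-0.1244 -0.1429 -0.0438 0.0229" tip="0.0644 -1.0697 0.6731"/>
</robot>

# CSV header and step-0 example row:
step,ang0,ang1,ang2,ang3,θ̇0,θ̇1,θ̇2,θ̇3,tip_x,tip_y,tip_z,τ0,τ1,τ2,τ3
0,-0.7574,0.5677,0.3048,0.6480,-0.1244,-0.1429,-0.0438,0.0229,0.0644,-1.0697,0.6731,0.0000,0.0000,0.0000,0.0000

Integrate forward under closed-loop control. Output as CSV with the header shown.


step,ang0,ang1,ang2,ang3,θ̇0,θ̇1,θ̇2,θ̇3,tip_x,tip_y,tip_z,τ0,τ1,τ2,τ3
1,-0.7590,0.5657,0.3046,0.6489,-0.2037,-0.2602,0.0024,0.1614,0.0649,-1.0705,0.6717,0.0000,0.0000,0.0000,0.0000
2,-0.7615,0.5625,0.3048,0.6513,-0.2850,-0.3740,0.0377,0.3060,0.0656,-1.0717,0.6693,0.0000,0.0000,0.0000,0.0000
3,-0.7647,0.5582,0.3054,0.6550,-0.3669,-0.4852,0.0718,0.4434,0.0666,-1.0733,0.6658,0.0000,0.0000,0.0000,0.0000
4,-0.7688,0.5528,0.3062,0.6601,-0.4490,-0.5938,0.1068,0.5699,0.0679,-1.0753,0.6614,0.0000,0.0000,0.0000,0.0000
5,-0.7737,0.5463,0.3075,0.6664,-0.5316,-0.6999,0.1426,0.6853,0.0694,-1.0777,0.6559,0.0000,0.0000,0.0000,0.0000
6,-0.7795,0.5388,0.3091,0.6738,-0.6149,-0.8035,0.1786,0.7896,0.0711,-1.0805,0.6495,0.0000,0.0000,0.0000,0.0000
7,-0.7860,0.5303,0.3111,0.6821,-0.6990,-0.9046,0.2144,0.8825,0.0731,-1.0836,0.6421,0.0000,0.0000,0.0000,0.0000
8,-0.7934,0.5207,0.3134,0.6914,-0.7841,-1.0033,0.2498,0.9638,0.0754,-1.0871,0.6336,0.0000,0.0000,0.0000,0.0000
9,-0.8017,0.5102,0.3161,0.7014,-0.8705,-1.0998,0.2843,1.0333,0.0779,-1.0908,0.6242,0.0000,0.0000,0.0000,0.0000
10,-0.8109,0.4988,0.3191,0.7120,-0.9583,-1.1942,0.3177,1.0906,0.0806,-1.0949,0.6138,0.0000,0.0000,0.0000,0.0000
11,-0.8209,0.4863,0.3224,0.7231,-1.0477,-1.2869,0.3496,1.1355,0.0836,-1.0993,0.6025,0.0000,0.0000,0.0000,0.0000
12,-0.8318,0.4730,0.3261,0.7347,-1.1389,-1.3781,0.3797,1.1674,0.0867,-1.1040,0.5901,0.0000,0.0000,0.0000,0.0000
13,-0.8437,0.4588,0.3300,0.7464,-1.2320,-1.4682,0.4078,1.1859,0.0901,-1.1088,0.5768,0.0000,0.0000,0.0000,0.0000
14,-0.8565,0.4437,0.3342,0.7583,-1.3272,-1.5575,0.4336,1.1907,0.0937,-1.1140,0.5626,0.0000,0.0000,0.0000,0.0000
15,-0.8702,0.4276,0.3387,0.7702,-1.4246,-1.6465,0.4569,1.1812,0.0975,-1.1193,0.5474,0.0000,0.0000,0.0000,0.0000
16,-0.8850,0.4107,0.3433,0.7819,-1.5245,-1.7356,0.4773,1.1569,0.1015,-1.1248,0.5312,0.0000,0.0000,0.0000,0.0000
17,-0.9007,0.3929,0.3482,0.7933,-1.6268,-1.8254,0.4948,1.1173,0.1057,-1.1304,0.5141,0.0000,0.0000,0.0000,0.0000
18,-0.9175,0.3742,0.3532,0.8042,-1.7319,-1.9164,0.5091,1.0620,0.1100,-1.1362,0.4961,0.0000,0.0000,0.0000,0.0000
19,-0.9354,0.3546,0.3584,0.8145,-1.8397,-2.0092,0.5202,0.9903,0.1145,-1.1421,0.4771,0.0000,0.0000,0.0000,0.0000
20,-0.9543,0.3340,0.3636,0.8240,-1.9503,-2.1045,0.5279,0.9017,0.1192,-1.1481,0.4573,0.0000,0.0000,0.0000,0.0000
21,-0.9744,0.3125,0.3689,0.8325,-2.0639,-2.2030,0.5325,0.7955,0.1240,-1.1542,0.4365,0.0000,0.0000,0.0000,0.0000
22,-0.9956,0.2899,0.3742,0.8398,-2.1804,-2.3054,0.5341,0.6712,0.1290,-1.1604,0.4148,0.0000,0.0000,0.0000,0.0000
23,-1.0180,0.2664,0.3796,0.8458,-2.3000,-2.4126,0.5330,0.5279,0.1340,-1.1666,0.3923,0.0000,0.0000,0.0000,0.0000
24,-1.0416,0.2417,0.3849,0.8503,-2.4225,-2.5255,0.5298,0.3651,0.1392,-1.1727,0.3688,0.0000,0.0000,0.0000,0.0000
25,-1.0665,0.2158,0.3902,0.8530,-2.5480,-2.6449,0.5252,0.1817,0.1444,-1.1789,0.3445,0.0000,0.0000,0.0000,0.0000
26,-1.0926,0.1888,0.3954,0.8539,-2.6766,-2.7721,0.5181,-0.0160,0.1497,-1.1851,0.3194,0.0000,0.0000,0.0000,0.0000
27,-1.1200,0.1604,0.4005,0.8528,-2.8095,-2.9090,0.5016,-0.1998,0.1551,-1.1912,0.2933,0.0000,0.0000,0.0000,0.0000
28,-1.1488,0.1305,0.4054,0.8498,-2.9446,-3.0552,0.4892,-0.4092,0.1604,-1.1972,0.2664,0.0000,0.0000,0.0000,0.0000
29,-1.1789,0.0992,0.4103,0.8445,-3.0814,-3.2108,0.4828,-0.6464,0.1657,-1.2030,0.2386,0.0000,0.0000,0.0000,0.0000
30,-1.2104,0.0663,0.4151,0.8367,-3.2194,-3.3758,0.4844,-0.9122,0.1709,-1.2087,0.2100,0.0000,0.0000,0.0000,0.0000
31,-1.2433,0.0317,0.4200,0.8262,-3.3581,-3.5493,0.4959,-1.2074,0.1759,-1.2142,0.1805,0.0000,0.0000,0.0000,0.0000
32,-1.2776,-0.0047,0.4251,0.8125,-3.4966,-3.7295,0.5193,-1.5326,0.1808,-1.2195,0.1502,0.0000,0.0000,0.0000,0.0000
33,-1.3132,-0.0429,0.4305,0.7954,-3.6340,-3.9134,0.5562,-1.8878,0.1854,-1.2245,0.1191,0.0000,0.0000,0.0000,0.0000
34,-1.3502,-0.0830,0.4363,0.7746,-3.7689,-4.0962,0.6075,-2.2723,0.1896,-1.2292,0.0871,0.0000,0.0000,0.0000,0.0000
35,-1.3886,-0.1248,0.4427,0.7499,-3.9000,-4.2716,0.6732,-2.6845,0.1934,-1.2335,0.0542,0.0000,0.0000,0.0000,0.0000
36,-1.4282,-0.1684,0.4498,0.7209,-4.0257,-4.4312,0.7516,-3.1213,0.1967,-1.2374,0.0205,0.0000,0.0000,0.0000,0.0000
37,-1.4691,-0.2134,0.4577,0.6874,-4.1442,-4.5649,0.8394,-3.5775,0.1993,-1.2408,-0.0142,0.0000,0.0000,0.0000,0.0000
38,-1.5111,-0.2595,0.4666,0.6493,-4.2535,-4.6607,0.9308,-4.0461,0.2010,-1.2435,-0.0498,0.0000,0.0000,0.0000,0.0000
39,-1.5541,-0.3064,0.4763,0.6065,-4.3518,-4.7059,1.0174,-4.5172,0.2019,-1.2456,-0.0864,0.0000,0.0000,0.0000,0.0000
40,-1.5981,-0.3534,0.4869,0.5590,-4.4373,-4.6880,1.0888,-4.9783,0.2018,-1.2469,-0.1240,0.0000,0.0000,0.0000,0.0000
41,-1.6428,-0.3999,0.4980,0.5070,-4.5082,-4.5951,1.1323,-5.4141,0.2005,-1.2471,-0.1628,0.0000,0.0000,0.0000,0.0000
42,-1.6882,-0.4451,0.5094,0.4508,-4.5634,-4.4180,1.1343,-5.8067,0.1979,-1.2462,-0.2027,0.0000,0.0000,0.0000,0.0000
43,-1.7340,-0.4880,0.5205,0.3911,-4.6019,-4.1502,1.0810,-6.1366,0.1940,-1.2440,-0.2438,0.0000,0.0000,0.0000,0.0000
44,-1.7802,-0.5277,0.5308,0.3284,-4.6235,-3.7891,0.9595,-6.3836,0.1887,-1.2401,-0.2861,0.0000,0.0000,0.0000,0.0000
45,-1.8264,-0.5634,0.5394,0.2637,-4.6282,-3.3359,0.7596,-6.5281,0.1820,-1.2345,-0.3297,0.0000,0.0000,0.0000,0.0000
46,-1.8727,-0.5942,0.5457,0.1982,-4.6171,-2.7948,0.4744,-6.5532,0.1739,-1.2269,-0.3745,,,,


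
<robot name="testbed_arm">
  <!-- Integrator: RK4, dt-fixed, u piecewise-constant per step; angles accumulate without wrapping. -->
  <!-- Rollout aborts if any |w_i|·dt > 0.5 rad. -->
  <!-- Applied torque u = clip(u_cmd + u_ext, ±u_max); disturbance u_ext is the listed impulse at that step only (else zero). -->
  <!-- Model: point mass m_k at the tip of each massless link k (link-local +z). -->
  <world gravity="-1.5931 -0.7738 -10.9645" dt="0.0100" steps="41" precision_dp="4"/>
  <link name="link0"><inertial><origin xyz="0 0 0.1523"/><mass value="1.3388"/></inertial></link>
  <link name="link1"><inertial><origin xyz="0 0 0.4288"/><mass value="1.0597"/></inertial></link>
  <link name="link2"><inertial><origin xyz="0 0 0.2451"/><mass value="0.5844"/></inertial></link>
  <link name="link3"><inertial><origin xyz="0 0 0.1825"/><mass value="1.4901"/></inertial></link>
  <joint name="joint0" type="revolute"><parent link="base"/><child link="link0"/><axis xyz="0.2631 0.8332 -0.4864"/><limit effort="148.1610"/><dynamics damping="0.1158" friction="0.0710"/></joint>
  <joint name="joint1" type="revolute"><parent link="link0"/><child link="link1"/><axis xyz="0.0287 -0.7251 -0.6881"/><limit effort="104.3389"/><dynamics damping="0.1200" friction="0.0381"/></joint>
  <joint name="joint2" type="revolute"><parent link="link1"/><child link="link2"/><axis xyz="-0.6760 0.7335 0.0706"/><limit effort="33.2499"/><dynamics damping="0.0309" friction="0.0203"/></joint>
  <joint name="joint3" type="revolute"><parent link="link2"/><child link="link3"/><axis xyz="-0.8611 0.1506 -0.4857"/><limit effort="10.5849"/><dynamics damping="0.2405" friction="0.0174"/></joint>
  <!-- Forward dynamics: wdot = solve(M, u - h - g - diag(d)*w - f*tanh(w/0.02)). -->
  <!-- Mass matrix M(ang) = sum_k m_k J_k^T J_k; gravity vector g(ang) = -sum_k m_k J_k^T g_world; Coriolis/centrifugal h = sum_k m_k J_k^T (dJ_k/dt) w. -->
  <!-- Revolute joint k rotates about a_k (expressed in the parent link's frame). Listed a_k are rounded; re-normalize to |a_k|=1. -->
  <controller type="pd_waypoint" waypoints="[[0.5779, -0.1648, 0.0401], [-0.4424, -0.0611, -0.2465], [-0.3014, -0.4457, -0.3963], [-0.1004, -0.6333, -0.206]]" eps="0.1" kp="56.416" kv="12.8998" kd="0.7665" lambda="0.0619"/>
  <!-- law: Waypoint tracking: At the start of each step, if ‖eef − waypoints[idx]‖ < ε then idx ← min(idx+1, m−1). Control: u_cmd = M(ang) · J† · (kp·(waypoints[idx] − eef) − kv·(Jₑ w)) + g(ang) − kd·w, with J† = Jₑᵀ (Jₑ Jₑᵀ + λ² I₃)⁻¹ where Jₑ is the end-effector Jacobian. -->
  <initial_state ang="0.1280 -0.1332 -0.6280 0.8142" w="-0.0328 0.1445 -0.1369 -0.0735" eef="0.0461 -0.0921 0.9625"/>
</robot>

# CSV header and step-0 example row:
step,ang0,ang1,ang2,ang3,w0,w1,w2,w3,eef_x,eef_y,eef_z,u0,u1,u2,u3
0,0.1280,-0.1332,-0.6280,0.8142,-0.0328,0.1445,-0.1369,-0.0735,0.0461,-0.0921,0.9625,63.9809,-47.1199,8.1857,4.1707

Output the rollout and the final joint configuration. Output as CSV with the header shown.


step,ang0,ang1,ang2,ang3,w0,w1,w2,w3,eef_x,eef_y,eef_z,u0,u1,u2,u3
1,0.1273,-0.1366,-0.6385,0.8291,-0.1037,-0.7982,-1.9016,2.9021,0.0461,-0.0928,0.9611,55.1123,-40.2166,8.5141,1.5893
2,0.1267,-0.1470,-0.6596,0.8574,-0.0149,-1.2838,-2.2992,2.7408,0.0489,-0.0950,0.9581,46.7530,-34.5755,7.9809,1.7231
3,0.1269,-0.1619,-0.6843,0.8844,0.0680,-1.6829,-2.6336,2.6372,0.0541,-0.0986,0.9546,39.3339,-29.7868,7.4618,1.7547
4,0.1278,-0.1806,-0.7121,0.9103,0.1227,-2.0440,-2.9148,2.5200,0.0612,-0.1035,0.9504,32.7304,-25.7158,6.9821,1.7629
5,0.1291,-0.2028,-0.7425,0.9349,0.1370,-2.3989,-3.1665,2.3820,0.0701,-0.1092,0.9457,26.8385,-22.2607,6.5608,1.7631
6,0.1303,-0.2287,-0.7754,0.9580,0.1070,-2.7643,-3.4047,2.2162,0.0805,-0.1158,0.9403,21.5621,-19.3430,6.2040,1.7660
7,0.1309,-0.2583,-0.8107,0.9792,0.0359,-3.1450,-3.6398,2.0168,0.0922,-0.1229,0.9341,16.8121,-16.8949,5.9084,1.7788
8,0.1307,-0.2918,-0.8483,0.9983,-0.0623,-3.5285,-3.8730,1.7840,0.1049,-0.1303,0.9272,12.4955,-14.8476,5.6597,1.8018
9,0.1294,-0.3291,-0.8883,1.0149,-0.1850,-3.9176,-4.1105,1.5112,0.1186,-0.1380,0.9195,8.5606,-13.1179,5.4497,1.8393
10,0.1268,-0.3703,-0.9307,1.0285,-0.3215,-4.3019,-4.3508,1.2000,0.1331,-0.1457,0.9108,4.9680,-11.6174,5.2625,1.8872
11,0.1229,-0.4152,-0.9754,1.0388,-0.4576,-4.6643,-4.5860,0.8588,0.1482,-0.1533,0.9011,1.6980,-10.2495,5.0800,1.9356
12,0.1176,-0.4636,-1.0225,1.0456,-0.5793,-4.9876,-4.8050,0.5016,0.1639,-0.1606,0.8902,-1.2438,-8.9176,4.8886,1.9715
13,0.1113,-0.5149,-1.0715,1.0489,-0.6748,-5.2567,-4.9950,0.1469,0.1801,-0.1676,0.8782,-3.8333,-7.5404,4.6819,1.9817
14,0.1042,-0.5685,-1.1223,1.0488,-0.7338,-5.4587,-5.1482,-0.1650,0.1966,-0.1739,0.8648,-6.0363,-6.0581,4.4626,1.9379
15,0.0967,-0.6238,-1.1743,1.0458,-0.7532,-5.5921,-5.2493,-0.4439,0.2133,-0.1797,0.8502,-7.8451,-4.4614,4.2399,1.8603
16,0.0893,-0.6801,-1.2271,1.0401,-0.7325,-5.6593,-5.2931,-0.6799,0.2302,-0.1846,0.8344,-9.2739,-2.7663,4.0280,1.7534
17,0.0822,-0.7367,-1.2800,1.0324,-0.6744,-5.6664,-5.2810,-0.8593,0.2471,-0.1888,0.8173,-10.3598,-1.0060,3.8398,1.6183
18,0.0759,-0.7932,-1.3325,1.0232,-0.5841,-5.6236,-5.2164,-0.9836,0.2640,-0.1922,0.7992,-11.1638,0.7739,3.6842,1.4672
19,0.0707,-0.8490,-1.3841,1.0130,-0.4683,-5.5420,-5.1045,-1.0597,0.2806,-0.1947,0.7800,-11.7566,2.5285,3.5640,1.3131
20,0.0667,-0.9038,-1.4344,1.0022,-0.3337,-5.4319,-4.9523,-1.0962,0.2971,-0.1965,0.7601,-12.2077,4.2195,3.4767,1.1669
21,0.0641,-0.9575,-1.4830,0.9912,-0.1868,-5.3021,-4.7670,-1.1022,0.3131,-0.1977,0.7394,-12.5770,5.8182,3.4156,1.0359
22,0.0630,-1.0098,-1.5296,0.9802,-0.0331,-5.1594,-4.5556,-1.0853,0.3288,-0.1981,0.7182,-12.9110,7.3051,3.3714,0.9238
23,0.0634,-1.0606,-1.5740,0.9695,0.1207,-5.0109,-4.3240,-1.0599,0.3441,-0.1981,0.6966,-13.2313,8.6677,3.3351,0.8375
24,0.0654,-1.1099,-1.6160,0.9592,0.2732,-4.8572,-4.0803,-1.0157,0.3589,-0.1975,0.6748,-13.5637,9.9044,3.2971,0.7635
25,0.0689,-1.1577,-1.6555,0.9493,0.4214,-4.7008,-3.8276,-0.9630,0.3731,-0.1966,0.6528,-13.9259,11.0120,3.2491,0.7051
26,0.0738,-1.2039,-1.6925,0.9400,0.5629,-4.5433,-3.5701,-0.9053,0.3869,-0.1954,0.6308,-14.3213,11.9924,3.1851,0.6604
27,0.0801,-1.2485,-1.7269,0.9313,0.6958,-4.3854,-3.3116,-0.8450,0.4001,-0.1940,0.6088,-14.7473,12.8499,3.1015,0.6262
28,0.0877,-1.2915,-1.7587,0.9231,0.8187,-4.2277,-3.0553,-0.7837,0.4127,-0.1924,0.5869,-15.1978,13.5899,2.9962,0.6000
29,0.0965,-1.3330,-1.7880,0.9157,0.9308,-4.0702,-2.8038,-0.7226,0.4249,-0.1906,0.5653,-15.6648,14.2191,2.8693,0.5796
30,0.1063,-1.3729,-1.8149,0.9088,1.0313,-3.9133,-2.5592,-0.6629,0.4364,-0.1888,0.5440,-16.1395,14.7443,2.7219,0.5631
31,0.1171,-1.4113,-1.8393,0.9025,1.1201,-3.7569,-2.3235,-0.6053,0.4475,-0.1870,0.5229,-16.6129,15.1727,2.5565,0.5494
32,0.1287,-1.4481,-1.8614,0.8967,1.1970,-3.6013,-2.0981,-0.5503,0.4580,-0.1852,0.5023,-17.0766,15.5117,2.3764,0.5374
33,0.1410,-1.4833,-1.8813,0.8915,1.2621,-3.4466,-1.8841,-0.4983,0.4680,-0.1834,0.4820,-17.5231,15.7687,2.1853,0.5266
34,0.1539,-1.5170,-1.8991,0.8868,1.3159,-3.2931,-1.6824,-0.4497,0.4774,-0.1816,0.4622,-17.9463,15.9508,1.9872,0.5166
35,0.1672,-1.5492,-1.9150,0.8826,1.3587,-3.1412,-1.4937,-0.4044,0.4863,-0.1799,0.4429,-18.3409,16.0650,1.7858,0.5075
36,0.1810,-1.5798,-1.9291,0.8788,1.3912,-2.9912,-1.3183,-0.3627,0.4948,-0.1783,0.4240,-18.7031,16.1183,1.5849,0.4991
37,0.1950,-1.6090,-1.9415,0.8754,1.4139,-2.8435,-1.1564,-0.3243,0.5027,-0.1768,0.4057,-19.0305,16.1172,1.3879,0.4915
38,0.2092,-1.6367,-1.9523,0.8723,1.4275,-2.6988,-1.0080,-0.2894,0.5102,-0.1753,0.3879,-19.3214,16.0680,1.1976,0.4850
39,0.2235,-1.6630,-1.9617,0.8696,1.4328,-2.5573,-0.8729,-0.2576,0.5171,-0.1740,0.3706,-19.5753,15.9766,1.0164,0.4796
40,0.2379,-1.6879,-1.9698,0.8672,1.4306,-2.4194,-0.7508,-0.2289,0.5236,-0.1727,0.3539,-19.7925,15.8486,0.8463,0.4754
41,0.2521,-1.7114,-1.9768,0.8651,1.4216,-2.2857,-0.6411,-0.2030,0.5297,-0.1715,0.3377,,,,
# final ang (rad): 0.2521 -1.7114 -1.9768 0.8651


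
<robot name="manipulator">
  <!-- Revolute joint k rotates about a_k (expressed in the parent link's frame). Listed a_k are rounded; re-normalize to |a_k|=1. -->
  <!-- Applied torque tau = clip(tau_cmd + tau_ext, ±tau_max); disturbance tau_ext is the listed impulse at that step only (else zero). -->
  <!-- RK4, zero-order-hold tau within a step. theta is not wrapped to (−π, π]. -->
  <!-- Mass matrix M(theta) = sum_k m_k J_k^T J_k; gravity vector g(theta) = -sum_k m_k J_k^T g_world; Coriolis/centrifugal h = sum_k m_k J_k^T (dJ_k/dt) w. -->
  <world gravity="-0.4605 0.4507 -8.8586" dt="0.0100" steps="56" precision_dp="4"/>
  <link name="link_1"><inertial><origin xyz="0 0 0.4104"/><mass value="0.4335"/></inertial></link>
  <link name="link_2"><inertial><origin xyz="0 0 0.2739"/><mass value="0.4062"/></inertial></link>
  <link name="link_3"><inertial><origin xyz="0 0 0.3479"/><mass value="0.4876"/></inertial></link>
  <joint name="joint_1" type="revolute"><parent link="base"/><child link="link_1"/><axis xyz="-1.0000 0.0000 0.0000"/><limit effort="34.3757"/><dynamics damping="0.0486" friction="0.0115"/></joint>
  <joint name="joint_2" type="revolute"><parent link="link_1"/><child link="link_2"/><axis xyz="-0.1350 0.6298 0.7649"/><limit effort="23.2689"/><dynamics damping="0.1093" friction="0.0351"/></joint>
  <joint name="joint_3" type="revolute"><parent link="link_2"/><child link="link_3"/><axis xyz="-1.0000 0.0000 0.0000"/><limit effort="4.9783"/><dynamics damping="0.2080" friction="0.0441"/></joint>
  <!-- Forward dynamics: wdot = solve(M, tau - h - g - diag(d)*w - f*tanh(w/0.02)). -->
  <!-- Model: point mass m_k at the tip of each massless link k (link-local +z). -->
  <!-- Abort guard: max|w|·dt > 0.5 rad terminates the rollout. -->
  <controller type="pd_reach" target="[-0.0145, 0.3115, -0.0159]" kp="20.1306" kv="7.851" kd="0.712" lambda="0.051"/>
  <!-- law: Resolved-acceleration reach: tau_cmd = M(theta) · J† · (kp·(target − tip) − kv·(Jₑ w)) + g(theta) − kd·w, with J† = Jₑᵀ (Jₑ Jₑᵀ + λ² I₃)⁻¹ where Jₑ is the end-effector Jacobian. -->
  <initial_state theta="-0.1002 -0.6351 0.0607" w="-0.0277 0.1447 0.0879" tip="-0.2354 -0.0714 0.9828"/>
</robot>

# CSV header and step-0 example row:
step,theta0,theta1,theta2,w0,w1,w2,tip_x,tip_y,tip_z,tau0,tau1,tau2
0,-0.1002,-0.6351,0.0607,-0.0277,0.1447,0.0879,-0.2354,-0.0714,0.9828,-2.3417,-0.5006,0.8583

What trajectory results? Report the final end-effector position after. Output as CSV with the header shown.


step,theta0,theta1,theta2,w0,w1,w2,tip_x,tip_y,tip_z,tau0,tau1,tau2
1,-0.1017,-0.6361,0.0655,-0.2597,-0.3280,0.8516,-0.2349,-0.0713,0.9829,-2.8666,-0.0651,0.2795
2,-0.1050,-0.6408,0.0760,-0.4086,-0.6260,1.2460,-0.2348,-0.0709,0.9827,-3.6185,0.2026,0.0164
3,-0.1097,-0.6483,0.0898,-0.5370,-0.8621,1.5146,-0.2351,-0.0706,0.9824,-4.3697,0.3976,-0.1307
4,-0.1158,-0.6580,0.1061,-0.6648,-1.0747,1.7372,-0.2355,-0.0705,0.9817,-4.9927,0.5529,-0.2275
5,-0.1231,-0.6697,0.1245,-0.7954,-1.2757,1.9337,-0.2361,-0.0708,0.9809,-5.4018,0.6800,-0.2918
6,-0.1317,-0.6834,0.1447,-0.9258,-1.4660,2.1020,-0.2369,-0.0717,0.9797,-5.5427,0.7814,-0.3249
7,-0.1415,-0.6989,0.1664,-1.0503,-1.6418,2.2334,-0.2378,-0.0732,0.9783,-5.3976,0.8566,-0.3236
8,-0.1526,-0.7161,0.1891,-1.1633,-1.7977,2.3199,-0.2387,-0.0753,0.9767,-4.9885,0.9042,-0.2865
9,-0.1647,-0.7348,0.2125,-1.2604,-1.9291,2.3587,-0.2396,-0.0782,0.9748,-4.3688,0.9237,-0.2165
10,-0.1777,-0.7546,0.2361,-1.3389,-2.0337,2.3523,-0.2405,-0.0818,0.9726,-3.6075,0.9166,-0.1201
11,-0.1914,-0.7753,0.2594,-1.3987,-2.1117,2.3083,-0.2414,-0.0860,0.9703,-2.7729,0.8860,-0.0066
12,-0.2056,-0.7967,0.2821,-1.4408,-2.1656,2.2363,-0.2422,-0.0908,0.9678,-1.9215,0.8365,0.1143
13,-0.2201,-0.8185,0.3040,-1.4671,-2.1992,2.1461,-0.2430,-0.0961,0.9651,-1.0941,0.7734,0.2343
14,-0.2349,-0.8406,0.3250,-1.4801,-2.2168,2.0460,-0.2438,-0.1019,0.9623,-0.3162,0.7015,0.3471
15,-0.2497,-0.8628,0.3449,-1.4817,-2.2227,1.9423,-0.2446,-0.1080,0.9594,0.3984,0.6251,0.4486
16,-0.2645,-0.8850,0.3638,-1.4740,-2.2203,1.8395,-0.2452,-0.1143,0.9565,1.0441,0.5478,0.5368
17,-0.2791,-0.9072,0.3817,-1.4585,-2.2125,1.7401,-0.2459,-0.1209,0.9534,1.6209,0.4719,0.6111
18,-0.2936,-0.9292,0.3986,-1.4367,-2.2013,1.6457,-0.2465,-0.1275,0.9504,2.1317,0.3992,0.6721
19,-0.3078,-0.9512,0.4146,-1.4095,-2.1883,1.5567,-0.2471,-0.1341,0.9473,2.5809,0.3308,0.7206
20,-0.3218,-0.9730,0.4298,-1.3779,-2.1745,1.4733,-0.2476,-0.1406,0.9442,2.9739,0.2674,0.7579
21,-0.3354,-0.9947,0.4441,-1.3426,-2.1606,1.3952,-0.2481,-0.1471,0.9411,3.3158,0.2091,0.7856
22,-0.3486,-1.0162,0.4577,-1.3042,-2.1469,1.3221,-0.2486,-0.1534,0.9380,3.6118,0.1559,0.8048
23,-0.3614,-1.0376,0.4705,-1.2632,-2.1336,1.2536,-0.2491,-0.1595,0.9349,3.8666,0.1077,0.8169
24,-0.3738,-1.0589,0.4827,-1.2201,-2.1209,1.1891,-0.2496,-0.1654,0.9319,4.0845,0.0644,0.8229
25,-0.3858,-1.0800,0.4943,-1.1753,-2.1086,1.1284,-0.2500,-0.1710,0.9289,4.2694,0.0254,0.8240
26,-0.3973,-1.1011,0.5053,-1.1291,-2.0969,1.0710,-0.2504,-0.1764,0.9260,4.4246,-0.0094,0.8208
27,-0.4084,-1.1220,0.5157,-1.0819,-2.0856,1.0166,-0.2509,-0.1814,0.9231,4.5533,-0.0403,0.8143
28,-0.4190,-1.1428,0.5257,-1.0338,-2.0745,0.9650,-0.2513,-0.1861,0.9202,4.6582,-0.0678,0.8049
29,-0.4291,-1.1635,0.5351,-0.9852,-2.0637,0.9160,-0.2517,-0.1905,0.9175,4.7416,-0.0920,0.7933
30,-0.4387,-1.1840,0.5440,-0.9362,-2.0531,0.8693,-0.2521,-0.1945,0.9148,4.8056,-0.1133,0.7800
31,-0.4478,-1.2045,0.5524,-0.8870,-2.0425,0.8248,-0.2526,-0.1982,0.9122,4.8521,-0.1319,0.7652
32,-0.4564,-1.2249,0.5605,-0.8379,-2.0319,0.7823,-0.2530,-0.2015,0.9097,4.8828,-0.1481,0.7494
33,-0.4645,-1.2452,0.5681,-0.7889,-2.0212,0.7417,-0.2534,-0.2045,0.9073,4.8992,-0.1620,0.7329
34,-0.4722,-1.2653,0.5753,-0.7402,-2.0105,0.7030,-0.2539,-0.2071,0.9050,4.9024,-0.1738,0.7158
35,-0.4793,-1.2854,0.5821,-0.6919,-1.9996,0.6660,-0.2543,-0.2093,0.9028,4.8938,-0.1837,0.6984
36,-0.4860,-1.3053,0.5886,-0.6441,-1.9886,0.6307,-0.2548,-0.2112,0.9007,4.8744,-0.1919,0.6808
37,-0.4922,-1.3252,0.5948,-0.5969,-1.9775,0.5969,-0.2552,-0.2127,0.8987,4.8451,-0.1984,0.6633
38,-0.4980,-1.3449,0.6006,-0.5505,-1.9662,0.5647,-0.2557,-0.2139,0.8968,4.8067,-0.2034,0.6459
39,-0.5032,-1.3645,0.6061,-0.5048,-1.9547,0.5339,-0.2561,-0.2147,0.8951,4.7602,-0.2070,0.6288
40,-0.5081,-1.3840,0.6113,-0.4600,-1.9431,0.5045,-0.2566,-0.2152,0.8934,4.7061,-0.2093,0.6120
41,-0.5124,-1.4034,0.6162,-0.4161,-1.9314,0.4764,-0.2570,-0.2153,0.8918,4.6452,-0.2104,0.5956
42,-0.5164,-1.4226,0.6208,-0.3732,-1.9196,0.4496,-0.2575,-0.2151,0.8904,4.5779,-0.2103,0.5797
43,-0.5199,-1.4418,0.6252,-0.3313,-1.9077,0.4240,-0.2579,-0.2145,0.8890,4.5050,-0.2092,0.5643
44,-0.5230,-1.4608,0.6293,-0.2905,-1.8958,0.3996,-0.2584,-0.2136,0.8878,4.4269,-0.2071,0.5495
45,-0.5257,-1.4797,0.6331,-0.2509,-1.8839,0.3763,-0.2588,-0.2124,0.8866,4.3440,-0.2041,0.5354
46,-0.5281,-1.4985,0.6368,-0.2123,-1.8720,0.3540,-0.2593,-0.2110,0.8856,4.2568,-0.2002,0.5219
47,-0.5300,-1.5172,0.6402,-0.1750,-1.8602,0.3328,-0.2597,-0.2092,0.8846,4.1657,-0.1954,0.5090
48,-0.5316,-1.5357,0.6435,-0.1389,-1.8484,0.3125,-0.2602,-0.2071,0.8837,4.0711,-0.1899,0.4969
49,-0.5328,-1.5541,0.6465,-0.1040,-1.8368,0.2930,-0.2606,-0.2047,0.8829,3.9732,-0.1837,0.4855
50,-0.5337,-1.5725,0.6493,-0.0705,-1.8254,0.2745,-0.2610,-0.2021,0.8822,3.8725,-0.1768,0.4748
51,-0.5342,-1.5907,0.6520,-0.0382,-1.8142,0.2567,-0.2614,-0.1992,0.8815,3.7692,-0.1693,0.4648
52,-0.5344,-1.6088,0.6545,-0.0073,-1.8037,0.2397,-0.2619,-0.1961,0.8809,3.6639,-0.1608,0.4555
53,-0.5344,-1.6268,0.6568,0.0217,-1.7954,0.2237,-0.2622,-0.1927,0.8804,3.5579,-0.1506,0.4467
54,-0.5340,-1.6447,0.6589,0.0494,-1.7864,0.2080,-0.2626,-0.1891,0.8799,3.4505,-0.1406,0.4388
55,-0.5334,-1.6625,0.6609,0.0761,-1.7764,0.1925,-0.2630,-0.1853,0.8795,3.3412,-0.1312,0.4320
56,-0.5325,-1.6802,0.6628,0.1015,-1.7667,0.1775,-0.2634,-0.1812,0.8791,,,
# final tip position (m): -0.2634 -0.1812 0.8791
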